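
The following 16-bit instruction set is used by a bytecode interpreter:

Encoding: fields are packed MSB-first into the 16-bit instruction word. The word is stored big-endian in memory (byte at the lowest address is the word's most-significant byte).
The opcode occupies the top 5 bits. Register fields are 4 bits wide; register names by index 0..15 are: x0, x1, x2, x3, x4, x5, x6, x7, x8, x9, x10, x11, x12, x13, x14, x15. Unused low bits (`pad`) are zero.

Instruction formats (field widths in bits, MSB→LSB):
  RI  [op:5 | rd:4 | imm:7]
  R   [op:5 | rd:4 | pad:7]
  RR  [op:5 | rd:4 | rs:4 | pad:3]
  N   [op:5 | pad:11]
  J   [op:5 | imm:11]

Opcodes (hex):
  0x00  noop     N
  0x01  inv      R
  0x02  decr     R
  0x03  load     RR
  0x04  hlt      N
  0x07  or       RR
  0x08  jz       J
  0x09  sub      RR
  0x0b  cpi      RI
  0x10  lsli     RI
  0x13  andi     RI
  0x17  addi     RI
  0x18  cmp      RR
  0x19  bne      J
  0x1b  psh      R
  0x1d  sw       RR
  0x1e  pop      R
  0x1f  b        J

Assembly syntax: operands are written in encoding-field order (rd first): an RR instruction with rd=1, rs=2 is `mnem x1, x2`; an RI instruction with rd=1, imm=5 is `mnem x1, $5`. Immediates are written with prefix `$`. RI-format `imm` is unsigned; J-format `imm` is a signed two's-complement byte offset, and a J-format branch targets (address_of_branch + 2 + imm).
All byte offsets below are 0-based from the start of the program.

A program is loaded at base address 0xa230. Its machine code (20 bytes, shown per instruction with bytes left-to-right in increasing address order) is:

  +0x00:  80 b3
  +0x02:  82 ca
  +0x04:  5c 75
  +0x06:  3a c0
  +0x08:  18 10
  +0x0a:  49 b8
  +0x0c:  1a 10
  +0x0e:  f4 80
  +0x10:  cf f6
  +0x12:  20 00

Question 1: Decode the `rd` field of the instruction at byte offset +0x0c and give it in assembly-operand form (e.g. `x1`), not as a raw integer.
+0x0c: 1a 10 ⇒ word 0x1a10 (big)
  opcode bits[15:11]=0x3: load/RR
  rd: (w>>7)&0xf=0x4 → x4
  rs: (w>>3)&0xf=0x2 → x2

x4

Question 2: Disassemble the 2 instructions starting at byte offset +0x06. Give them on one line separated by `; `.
[06] 3a c0 → 0x3ac0
  op=0x3ac0>>11=0x7 ⇒ or (RR)
  rd@[10:7]=0x5 ⇒ x5
  rs@[6:3]=0x8 ⇒ x8
[08] 18 10 → 0x1810
  op=0x1810>>11=0x3 ⇒ load (RR)
  rd@[10:7]=0x0 ⇒ x0
  rs@[6:3]=0x2 ⇒ x2

or x5, x8; load x0, x2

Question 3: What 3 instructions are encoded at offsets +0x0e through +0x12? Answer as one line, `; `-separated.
[0e] f4 80 → 0xf480
  op=0xf480>>11=0x1e ⇒ pop (R)
  rd@[10:7]=0x9 ⇒ x9
[10] cf f6 → 0xcff6
  op=0xcff6>>11=0x19 ⇒ bne (J)
  imm@[10:0]=0x7f6 (s11→-10) ⇒ $-10
[12] 20 00 → 0x2000
  op=0x2000>>11=0x4 ⇒ hlt (N)

pop x9; bne $-10; hlt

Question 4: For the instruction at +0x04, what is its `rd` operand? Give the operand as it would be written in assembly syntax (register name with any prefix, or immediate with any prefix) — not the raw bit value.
[04] 5c 75 → 0x5c75
  op=0x5c75>>11=0xb ⇒ cpi (RI)
  rd: (w>>7)&0xf=0x8 → x8
  imm: (w>>0)&0x7f=0x75 → $117

x8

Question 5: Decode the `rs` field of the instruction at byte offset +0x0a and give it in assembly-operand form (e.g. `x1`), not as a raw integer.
off 0x0a: read 49 b8 as big → 0x49b8
  op=0x49b8>>11=0x9 ⇒ sub (RR)
  [10:7] rd=3 = x3
  [6:3] rs=7 = x7

x7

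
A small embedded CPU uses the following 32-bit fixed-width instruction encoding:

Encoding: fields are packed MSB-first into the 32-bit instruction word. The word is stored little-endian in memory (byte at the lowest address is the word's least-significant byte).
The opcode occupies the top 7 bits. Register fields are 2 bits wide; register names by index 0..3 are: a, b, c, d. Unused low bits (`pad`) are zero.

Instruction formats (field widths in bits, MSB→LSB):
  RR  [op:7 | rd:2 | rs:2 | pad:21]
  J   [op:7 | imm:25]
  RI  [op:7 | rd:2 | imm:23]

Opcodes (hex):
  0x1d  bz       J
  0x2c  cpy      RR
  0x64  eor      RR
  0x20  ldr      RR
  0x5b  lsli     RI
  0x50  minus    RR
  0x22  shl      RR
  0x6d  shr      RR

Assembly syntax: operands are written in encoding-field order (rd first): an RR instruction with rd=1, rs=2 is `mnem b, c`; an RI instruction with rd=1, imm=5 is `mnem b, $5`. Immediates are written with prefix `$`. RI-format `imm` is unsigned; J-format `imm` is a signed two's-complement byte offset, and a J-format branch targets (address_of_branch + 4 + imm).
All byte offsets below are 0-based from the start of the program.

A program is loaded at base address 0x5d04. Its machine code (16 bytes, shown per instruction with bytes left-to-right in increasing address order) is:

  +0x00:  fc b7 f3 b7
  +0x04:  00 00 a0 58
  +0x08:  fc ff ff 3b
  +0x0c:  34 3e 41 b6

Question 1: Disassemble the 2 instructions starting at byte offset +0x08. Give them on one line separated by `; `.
[08] fc ff ff 3b → 0x3bfffffc
  opcode bits[31:25]=0x1d: bz/J
  imm: (w>>0)&0x1ffffff=0x1fffffc (s25→-4) → $-4
[0c] 34 3e 41 b6 → 0xb6413e34
  opcode bits[31:25]=0x5b: lsli/RI
  rd: (w>>23)&0x3=0x0 → a
  imm: (w>>0)&0x7fffff=0x413e34 → $4275764

bz $-4; lsli a, $4275764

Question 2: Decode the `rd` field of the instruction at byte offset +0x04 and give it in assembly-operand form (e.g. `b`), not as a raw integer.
@+04  little-endian(00 00 a0 58) = 0x58a00000
  op=0x58a00000>>25=0x2c ⇒ cpy (RR)
  [24:23] rd=1 = b
  [22:21] rs=1 = b

b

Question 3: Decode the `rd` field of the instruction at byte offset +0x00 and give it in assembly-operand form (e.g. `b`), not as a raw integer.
d

@+00  little-endian(fc b7 f3 b7) = 0xb7f3b7fc
  top 7b → 0x5b → lsli [RI]
  rd: (w>>23)&0x3=0x3 → d
  imm: (w>>0)&0x7fffff=0x73b7fc → $7583740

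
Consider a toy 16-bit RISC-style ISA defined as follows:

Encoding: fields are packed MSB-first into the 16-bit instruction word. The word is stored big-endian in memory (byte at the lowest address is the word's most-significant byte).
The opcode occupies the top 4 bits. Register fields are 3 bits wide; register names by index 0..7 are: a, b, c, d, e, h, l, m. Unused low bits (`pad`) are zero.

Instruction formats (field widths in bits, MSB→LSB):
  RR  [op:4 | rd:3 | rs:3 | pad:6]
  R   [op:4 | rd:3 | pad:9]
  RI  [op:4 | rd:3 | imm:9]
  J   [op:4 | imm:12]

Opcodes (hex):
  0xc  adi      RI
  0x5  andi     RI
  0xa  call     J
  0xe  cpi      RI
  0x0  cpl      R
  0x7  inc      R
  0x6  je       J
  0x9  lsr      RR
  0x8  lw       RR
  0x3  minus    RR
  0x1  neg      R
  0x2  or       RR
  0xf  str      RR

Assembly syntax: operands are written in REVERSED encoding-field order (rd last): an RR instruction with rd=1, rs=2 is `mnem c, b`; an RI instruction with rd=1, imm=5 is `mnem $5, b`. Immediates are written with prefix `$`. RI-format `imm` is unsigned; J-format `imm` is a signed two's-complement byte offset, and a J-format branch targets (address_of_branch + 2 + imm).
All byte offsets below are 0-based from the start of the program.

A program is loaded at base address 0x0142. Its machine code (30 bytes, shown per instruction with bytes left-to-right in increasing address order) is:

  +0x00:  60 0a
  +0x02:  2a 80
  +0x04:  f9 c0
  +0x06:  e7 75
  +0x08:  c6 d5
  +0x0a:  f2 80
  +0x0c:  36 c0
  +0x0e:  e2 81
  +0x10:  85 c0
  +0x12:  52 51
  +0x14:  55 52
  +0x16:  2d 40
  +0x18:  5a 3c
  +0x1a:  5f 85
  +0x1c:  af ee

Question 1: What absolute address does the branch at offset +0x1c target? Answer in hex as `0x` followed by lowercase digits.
off 0x1c: read af ee as big → 0xafee
  top 4b → 0xa → call [J]
  imm@[11:0]=0xfee (s12→-18) ⇒ $-18
  target = base 0x0142 + off 0x1c + 2 + imm -18 = 0x014e

0x014e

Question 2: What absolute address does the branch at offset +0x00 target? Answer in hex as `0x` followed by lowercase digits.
off 0x00: read 60 0a as big → 0x600a
  op=0x600a>>12=0x6 ⇒ je (J)
  [11:0] imm=10 = $10
  target = base 0x0142 + off 0x00 + 2 + imm 10 = 0x014e

0x014e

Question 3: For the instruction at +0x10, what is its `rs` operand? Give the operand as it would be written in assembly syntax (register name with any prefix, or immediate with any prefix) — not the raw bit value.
+0x10: 85 c0 ⇒ word 0x85c0 (big)
  op=0x85c0>>12=0x8 ⇒ lw (RR)
  rd: (w>>9)&0x7=0x2 → c
  rs: (w>>6)&0x7=0x7 → m

m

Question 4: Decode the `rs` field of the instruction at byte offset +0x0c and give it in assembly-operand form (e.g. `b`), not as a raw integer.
@+0c  big-endian(36 c0) = 0x36c0
  op=0x36c0>>12=0x3 ⇒ minus (RR)
  rd: (w>>9)&0x7=0x3 → d
  rs: (w>>6)&0x7=0x3 → d

d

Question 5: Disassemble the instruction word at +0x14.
off 0x14: read 55 52 as big → 0x5552
  opcode bits[15:12]=0x5: andi/RI
  rd: (w>>9)&0x7=0x2 → c
  imm: (w>>0)&0x1ff=0x152 → $338

andi $338, c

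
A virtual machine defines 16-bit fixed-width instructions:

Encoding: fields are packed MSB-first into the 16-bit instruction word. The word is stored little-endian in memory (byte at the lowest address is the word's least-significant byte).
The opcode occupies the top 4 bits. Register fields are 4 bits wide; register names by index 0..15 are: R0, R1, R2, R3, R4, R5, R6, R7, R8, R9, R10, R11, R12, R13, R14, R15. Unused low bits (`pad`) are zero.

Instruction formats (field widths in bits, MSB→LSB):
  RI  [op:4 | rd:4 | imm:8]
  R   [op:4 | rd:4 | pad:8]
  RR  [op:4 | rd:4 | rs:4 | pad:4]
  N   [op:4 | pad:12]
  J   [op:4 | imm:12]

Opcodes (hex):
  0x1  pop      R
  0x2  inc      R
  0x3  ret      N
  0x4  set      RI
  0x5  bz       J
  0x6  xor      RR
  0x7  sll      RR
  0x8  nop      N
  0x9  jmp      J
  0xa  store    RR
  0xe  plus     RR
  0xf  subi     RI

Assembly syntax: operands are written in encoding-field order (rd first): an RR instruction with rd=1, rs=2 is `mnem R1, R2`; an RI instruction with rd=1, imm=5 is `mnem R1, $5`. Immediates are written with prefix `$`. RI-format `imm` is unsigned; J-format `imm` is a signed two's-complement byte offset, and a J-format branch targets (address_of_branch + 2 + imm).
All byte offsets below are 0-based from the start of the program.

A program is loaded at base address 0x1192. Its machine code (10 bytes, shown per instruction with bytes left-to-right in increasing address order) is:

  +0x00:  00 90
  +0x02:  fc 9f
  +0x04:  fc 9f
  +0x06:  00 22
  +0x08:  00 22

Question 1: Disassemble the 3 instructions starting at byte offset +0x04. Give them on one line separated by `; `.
jmp $-4; inc R2; inc R2

off 0x04: read fc 9f as little → 0x9ffc
  top 4b → 0x9 → jmp [J]
  imm@[11:0]=0xffc (s12→-4) ⇒ $-4
off 0x06: read 00 22 as little → 0x2200
  top 4b → 0x2 → inc [R]
  rd@[11:8]=0x2 ⇒ R2
off 0x08: read 00 22 as little → 0x2200
  top 4b → 0x2 → inc [R]
  rd@[11:8]=0x2 ⇒ R2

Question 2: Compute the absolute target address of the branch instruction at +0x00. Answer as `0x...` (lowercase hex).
0x1194

+0x00: 00 90 ⇒ word 0x9000 (little)
  top 4b → 0x9 → jmp [J]
  imm: (w>>0)&0xfff=0x0 → $0
  target = base 0x1192 + off 0x00 + 2 + imm 0 = 0x1194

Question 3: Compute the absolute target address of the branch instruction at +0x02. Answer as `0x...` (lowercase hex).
0x1192

[02] fc 9f → 0x9ffc
  op=0x9ffc>>12=0x9 ⇒ jmp (J)
  imm@[11:0]=0xffc (s12→-4) ⇒ $-4
  target = base 0x1192 + off 0x02 + 2 + imm -4 = 0x1192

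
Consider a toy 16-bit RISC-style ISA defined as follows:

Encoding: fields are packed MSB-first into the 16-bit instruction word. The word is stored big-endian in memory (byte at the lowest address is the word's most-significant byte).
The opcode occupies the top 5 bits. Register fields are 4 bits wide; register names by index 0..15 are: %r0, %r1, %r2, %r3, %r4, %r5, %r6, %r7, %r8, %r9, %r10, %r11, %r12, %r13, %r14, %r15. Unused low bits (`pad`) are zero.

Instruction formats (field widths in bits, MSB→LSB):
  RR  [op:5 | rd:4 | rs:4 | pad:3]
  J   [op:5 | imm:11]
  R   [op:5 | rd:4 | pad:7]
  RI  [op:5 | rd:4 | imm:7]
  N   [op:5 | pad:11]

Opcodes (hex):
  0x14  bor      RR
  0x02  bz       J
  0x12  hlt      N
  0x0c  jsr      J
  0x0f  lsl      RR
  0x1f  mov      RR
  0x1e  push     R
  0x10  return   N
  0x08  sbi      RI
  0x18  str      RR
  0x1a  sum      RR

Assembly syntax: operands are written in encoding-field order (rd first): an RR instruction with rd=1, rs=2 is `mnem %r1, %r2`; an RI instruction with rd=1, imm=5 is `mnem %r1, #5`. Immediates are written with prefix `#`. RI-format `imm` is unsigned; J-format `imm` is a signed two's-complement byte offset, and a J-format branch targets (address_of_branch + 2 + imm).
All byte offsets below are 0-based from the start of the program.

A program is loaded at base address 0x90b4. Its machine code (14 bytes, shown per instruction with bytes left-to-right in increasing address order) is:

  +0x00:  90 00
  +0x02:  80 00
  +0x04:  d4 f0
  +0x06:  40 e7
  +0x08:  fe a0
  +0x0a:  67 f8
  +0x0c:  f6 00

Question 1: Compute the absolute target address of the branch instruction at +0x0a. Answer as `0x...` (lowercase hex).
off 0x0a: read 67 f8 as big → 0x67f8
  top 5b → 0xc → jsr [J]
  imm@[10:0]=0x7f8 (s11→-8) ⇒ #-8
  target = base 0x90b4 + off 0x0a + 2 + imm -8 = 0x90b8

0x90b8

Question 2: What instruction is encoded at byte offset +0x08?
[08] fe a0 → 0xfea0
  top 5b → 0x1f → mov [RR]
  rd@[10:7]=0xd ⇒ %r13
  rs@[6:3]=0x4 ⇒ %r4

mov %r13, %r4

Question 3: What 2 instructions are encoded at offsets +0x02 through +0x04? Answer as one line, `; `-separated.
return; sum %r9, %r14

+0x02: 80 00 ⇒ word 0x8000 (big)
  top 5b → 0x10 → return [N]
+0x04: d4 f0 ⇒ word 0xd4f0 (big)
  top 5b → 0x1a → sum [RR]
  rd@[10:7]=0x9 ⇒ %r9
  rs@[6:3]=0xe ⇒ %r14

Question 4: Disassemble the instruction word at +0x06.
off 0x06: read 40 e7 as big → 0x40e7
  op=0x40e7>>11=0x8 ⇒ sbi (RI)
  rd: (w>>7)&0xf=0x1 → %r1
  imm: (w>>0)&0x7f=0x67 → #103

sbi %r1, #103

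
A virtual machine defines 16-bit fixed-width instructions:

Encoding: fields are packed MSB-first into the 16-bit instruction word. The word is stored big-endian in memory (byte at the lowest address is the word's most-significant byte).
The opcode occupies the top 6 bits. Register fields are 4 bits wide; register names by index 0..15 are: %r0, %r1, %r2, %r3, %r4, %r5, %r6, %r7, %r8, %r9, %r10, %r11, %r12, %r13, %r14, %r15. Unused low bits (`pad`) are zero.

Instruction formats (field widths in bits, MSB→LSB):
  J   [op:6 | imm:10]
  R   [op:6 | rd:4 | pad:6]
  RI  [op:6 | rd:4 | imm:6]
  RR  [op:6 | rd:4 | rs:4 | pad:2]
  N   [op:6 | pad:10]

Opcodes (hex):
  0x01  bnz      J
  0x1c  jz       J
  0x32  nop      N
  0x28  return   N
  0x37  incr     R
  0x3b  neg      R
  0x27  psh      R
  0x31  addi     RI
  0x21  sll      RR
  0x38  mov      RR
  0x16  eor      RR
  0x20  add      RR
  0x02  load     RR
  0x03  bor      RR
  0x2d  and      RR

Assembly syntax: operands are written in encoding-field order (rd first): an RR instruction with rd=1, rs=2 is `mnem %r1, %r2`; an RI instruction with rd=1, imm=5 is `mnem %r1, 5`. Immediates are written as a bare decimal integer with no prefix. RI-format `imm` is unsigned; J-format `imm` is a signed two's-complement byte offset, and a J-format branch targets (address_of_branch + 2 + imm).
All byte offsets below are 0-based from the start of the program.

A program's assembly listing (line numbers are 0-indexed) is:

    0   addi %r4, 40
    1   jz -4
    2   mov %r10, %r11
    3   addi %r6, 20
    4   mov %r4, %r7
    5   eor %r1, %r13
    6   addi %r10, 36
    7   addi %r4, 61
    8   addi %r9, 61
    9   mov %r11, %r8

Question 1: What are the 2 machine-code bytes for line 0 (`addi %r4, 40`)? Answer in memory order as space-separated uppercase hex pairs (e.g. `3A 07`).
0. addi fields op=0x31:6|rd=4:4|imm=40:6 → word c528h → c5 28

C5 28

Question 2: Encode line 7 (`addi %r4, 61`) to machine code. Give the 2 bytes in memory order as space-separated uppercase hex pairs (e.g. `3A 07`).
7. addi fields op=0x31:6|rd=4:4|imm=61:6 → word c53dh → c5 3d

C5 3D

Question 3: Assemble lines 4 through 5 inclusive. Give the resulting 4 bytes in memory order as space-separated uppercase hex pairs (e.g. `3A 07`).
4. mov fields op=0x38:6|rd=4:4|rs=7:4|pad=0:2 → word e11ch → e1 1c
5. eor fields op=0x16:6|rd=1:4|rs=13:4|pad=0:2 → word 5874h → 58 74

E1 1C 58 74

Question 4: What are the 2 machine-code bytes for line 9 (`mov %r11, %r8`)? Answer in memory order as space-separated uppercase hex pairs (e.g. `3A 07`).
line 9 (mov): pack op=0x38:6|rd=11:4|rs=8:4|pad=0:2 = 0xe2e0; big→ e2 e0

E2 E0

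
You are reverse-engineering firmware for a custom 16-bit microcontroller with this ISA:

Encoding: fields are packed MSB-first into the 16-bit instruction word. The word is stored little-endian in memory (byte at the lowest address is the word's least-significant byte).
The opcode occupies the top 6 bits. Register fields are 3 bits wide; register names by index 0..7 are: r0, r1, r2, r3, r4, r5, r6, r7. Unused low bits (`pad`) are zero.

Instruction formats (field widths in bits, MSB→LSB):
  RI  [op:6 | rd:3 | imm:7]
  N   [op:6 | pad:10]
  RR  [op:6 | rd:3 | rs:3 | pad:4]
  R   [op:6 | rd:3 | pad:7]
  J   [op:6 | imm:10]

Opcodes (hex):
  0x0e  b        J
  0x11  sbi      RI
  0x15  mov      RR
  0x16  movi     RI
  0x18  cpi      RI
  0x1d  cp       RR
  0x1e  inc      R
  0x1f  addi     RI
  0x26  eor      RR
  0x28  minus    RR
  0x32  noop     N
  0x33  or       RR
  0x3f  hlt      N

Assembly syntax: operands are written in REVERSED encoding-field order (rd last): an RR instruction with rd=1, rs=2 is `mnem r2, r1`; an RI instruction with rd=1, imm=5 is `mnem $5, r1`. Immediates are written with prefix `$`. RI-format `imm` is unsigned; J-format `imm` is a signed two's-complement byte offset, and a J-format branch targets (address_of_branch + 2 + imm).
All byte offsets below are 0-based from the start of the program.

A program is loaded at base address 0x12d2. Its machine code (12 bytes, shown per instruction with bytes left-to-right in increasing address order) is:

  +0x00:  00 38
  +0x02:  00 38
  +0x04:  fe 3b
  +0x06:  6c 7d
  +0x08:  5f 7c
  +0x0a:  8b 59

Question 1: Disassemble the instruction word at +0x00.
[00] 00 38 → 0x3800
  opcode bits[15:10]=0xe: b/J
  imm: (w>>0)&0x3ff=0x0 → $0

b $0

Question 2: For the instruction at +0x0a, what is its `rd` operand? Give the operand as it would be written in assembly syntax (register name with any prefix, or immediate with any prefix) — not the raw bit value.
off 0x0a: read 8b 59 as little → 0x598b
  op=0x598b>>10=0x16 ⇒ movi (RI)
  rd@[9:7]=0x3 ⇒ r3
  imm@[6:0]=0xb ⇒ $11

r3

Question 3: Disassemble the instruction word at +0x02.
b $0

off 0x02: read 00 38 as little → 0x3800
  opcode bits[15:10]=0xe: b/J
  [9:0] imm=0 = $0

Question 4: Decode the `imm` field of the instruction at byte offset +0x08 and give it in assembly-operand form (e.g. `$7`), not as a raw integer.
+0x08: 5f 7c ⇒ word 0x7c5f (little)
  top 6b → 0x1f → addi [RI]
  rd@[9:7]=0x0 ⇒ r0
  imm@[6:0]=0x5f ⇒ $95

$95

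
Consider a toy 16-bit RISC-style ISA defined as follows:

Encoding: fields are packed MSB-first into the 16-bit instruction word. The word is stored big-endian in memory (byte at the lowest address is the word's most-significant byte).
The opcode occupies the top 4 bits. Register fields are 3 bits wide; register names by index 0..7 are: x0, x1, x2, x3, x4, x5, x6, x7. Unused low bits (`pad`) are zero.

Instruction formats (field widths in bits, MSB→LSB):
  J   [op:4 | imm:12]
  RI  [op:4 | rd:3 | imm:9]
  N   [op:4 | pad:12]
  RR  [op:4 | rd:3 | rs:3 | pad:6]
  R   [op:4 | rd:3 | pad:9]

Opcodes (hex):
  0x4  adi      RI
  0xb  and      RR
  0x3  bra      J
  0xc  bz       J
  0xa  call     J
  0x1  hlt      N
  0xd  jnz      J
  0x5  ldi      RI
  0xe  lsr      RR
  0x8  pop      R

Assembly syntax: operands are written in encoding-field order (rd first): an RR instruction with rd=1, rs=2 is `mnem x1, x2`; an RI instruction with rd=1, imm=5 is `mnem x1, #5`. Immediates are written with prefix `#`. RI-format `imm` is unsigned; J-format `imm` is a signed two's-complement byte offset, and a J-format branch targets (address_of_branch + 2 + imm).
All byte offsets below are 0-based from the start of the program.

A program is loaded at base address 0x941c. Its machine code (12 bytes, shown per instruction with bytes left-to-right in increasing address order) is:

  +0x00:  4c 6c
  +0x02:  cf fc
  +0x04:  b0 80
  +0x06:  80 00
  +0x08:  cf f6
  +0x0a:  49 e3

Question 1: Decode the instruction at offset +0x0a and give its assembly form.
adi x4, #483

[0a] 49 e3 → 0x49e3
  top 4b → 0x4 → adi [RI]
  rd@[11:9]=0x4 ⇒ x4
  imm@[8:0]=0x1e3 ⇒ #483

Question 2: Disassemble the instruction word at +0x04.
[04] b0 80 → 0xb080
  op=0xb080>>12=0xb ⇒ and (RR)
  rd: (w>>9)&0x7=0x0 → x0
  rs: (w>>6)&0x7=0x2 → x2

and x0, x2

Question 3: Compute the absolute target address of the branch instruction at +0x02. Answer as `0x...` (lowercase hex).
[02] cf fc → 0xcffc
  op=0xcffc>>12=0xc ⇒ bz (J)
  [11:0] imm=4092 (s12→-4) = #-4
  target = base 0x941c + off 0x02 + 2 + imm -4 = 0x941c

0x941c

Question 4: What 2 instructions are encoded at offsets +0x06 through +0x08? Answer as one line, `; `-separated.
+0x06: 80 00 ⇒ word 0x8000 (big)
  opcode bits[15:12]=0x8: pop/R
  [11:9] rd=0 = x0
+0x08: cf f6 ⇒ word 0xcff6 (big)
  opcode bits[15:12]=0xc: bz/J
  [11:0] imm=4086 (s12→-10) = #-10

pop x0; bz #-10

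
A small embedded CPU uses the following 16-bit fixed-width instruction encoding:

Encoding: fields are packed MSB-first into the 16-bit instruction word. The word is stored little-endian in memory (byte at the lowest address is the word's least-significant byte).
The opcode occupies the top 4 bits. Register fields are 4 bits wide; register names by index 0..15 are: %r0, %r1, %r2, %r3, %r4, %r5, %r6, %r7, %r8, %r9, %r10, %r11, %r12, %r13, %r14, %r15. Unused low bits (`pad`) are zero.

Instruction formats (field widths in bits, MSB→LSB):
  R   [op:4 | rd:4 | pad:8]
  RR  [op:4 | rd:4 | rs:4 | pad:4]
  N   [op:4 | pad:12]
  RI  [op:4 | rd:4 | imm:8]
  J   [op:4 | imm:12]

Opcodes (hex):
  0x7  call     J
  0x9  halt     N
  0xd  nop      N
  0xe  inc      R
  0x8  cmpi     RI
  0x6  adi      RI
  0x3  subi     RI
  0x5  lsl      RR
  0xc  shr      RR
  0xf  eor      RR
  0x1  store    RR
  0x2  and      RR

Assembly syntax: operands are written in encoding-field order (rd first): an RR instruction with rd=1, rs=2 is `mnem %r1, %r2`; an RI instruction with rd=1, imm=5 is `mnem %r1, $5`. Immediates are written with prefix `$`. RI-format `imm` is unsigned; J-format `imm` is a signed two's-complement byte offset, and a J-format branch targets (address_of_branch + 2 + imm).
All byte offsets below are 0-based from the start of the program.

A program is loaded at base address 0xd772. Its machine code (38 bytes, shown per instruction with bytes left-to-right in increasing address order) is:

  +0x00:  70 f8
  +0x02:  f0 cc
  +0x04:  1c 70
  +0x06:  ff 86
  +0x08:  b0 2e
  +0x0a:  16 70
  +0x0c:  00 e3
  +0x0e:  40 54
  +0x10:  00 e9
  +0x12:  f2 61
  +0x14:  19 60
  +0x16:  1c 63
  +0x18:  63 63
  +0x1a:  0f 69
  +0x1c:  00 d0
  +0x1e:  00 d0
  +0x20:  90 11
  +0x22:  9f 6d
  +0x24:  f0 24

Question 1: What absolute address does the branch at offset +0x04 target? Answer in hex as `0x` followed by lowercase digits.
0xd794

+0x04: 1c 70 ⇒ word 0x701c (little)
  top 4b → 0x7 → call [J]
  [11:0] imm=28 = $28
  target = base 0xd772 + off 0x04 + 2 + imm 28 = 0xd794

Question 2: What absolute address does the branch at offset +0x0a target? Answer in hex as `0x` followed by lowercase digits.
0xd794

[0a] 16 70 → 0x7016
  opcode bits[15:12]=0x7: call/J
  [11:0] imm=22 = $22
  target = base 0xd772 + off 0x0a + 2 + imm 22 = 0xd794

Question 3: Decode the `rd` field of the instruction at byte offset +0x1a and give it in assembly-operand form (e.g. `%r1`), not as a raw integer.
%r9

+0x1a: 0f 69 ⇒ word 0x690f (little)
  opcode bits[15:12]=0x6: adi/RI
  rd@[11:8]=0x9 ⇒ %r9
  imm@[7:0]=0xf ⇒ $15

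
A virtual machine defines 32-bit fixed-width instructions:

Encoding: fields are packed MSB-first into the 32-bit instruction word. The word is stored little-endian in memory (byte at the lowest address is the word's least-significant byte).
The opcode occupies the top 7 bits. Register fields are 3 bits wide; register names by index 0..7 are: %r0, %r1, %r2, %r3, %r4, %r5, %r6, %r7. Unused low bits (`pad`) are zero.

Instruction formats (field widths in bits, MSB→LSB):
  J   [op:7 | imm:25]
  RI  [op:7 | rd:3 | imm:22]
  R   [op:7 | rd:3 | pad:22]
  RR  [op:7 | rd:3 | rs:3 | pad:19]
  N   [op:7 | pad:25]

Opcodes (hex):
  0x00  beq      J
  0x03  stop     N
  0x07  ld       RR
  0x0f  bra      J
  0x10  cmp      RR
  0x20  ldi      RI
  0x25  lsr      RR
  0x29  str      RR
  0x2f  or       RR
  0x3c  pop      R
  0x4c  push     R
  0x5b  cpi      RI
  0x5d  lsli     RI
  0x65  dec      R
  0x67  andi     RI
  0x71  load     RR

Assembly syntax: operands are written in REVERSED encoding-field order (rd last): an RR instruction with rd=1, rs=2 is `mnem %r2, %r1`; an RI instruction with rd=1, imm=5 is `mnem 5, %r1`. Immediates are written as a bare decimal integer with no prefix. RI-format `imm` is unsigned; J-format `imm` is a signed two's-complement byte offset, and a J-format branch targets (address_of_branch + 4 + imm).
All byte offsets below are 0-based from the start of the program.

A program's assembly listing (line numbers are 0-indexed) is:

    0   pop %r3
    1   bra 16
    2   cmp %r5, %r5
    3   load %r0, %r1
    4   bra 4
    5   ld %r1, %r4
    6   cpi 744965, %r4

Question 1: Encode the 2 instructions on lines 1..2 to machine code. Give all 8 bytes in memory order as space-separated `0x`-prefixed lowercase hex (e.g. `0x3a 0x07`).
line 1 (bra): pack op=0xf:7|imm=16:25 = 0x1e000010; little→ 10 00 00 1e
line 2 (cmp): pack op=0x10:7|rd=5:3|rs=5:3|pad=0:19 = 0x21680000; little→ 00 00 68 21

0x10 0x00 0x00 0x1e 0x00 0x00 0x68 0x21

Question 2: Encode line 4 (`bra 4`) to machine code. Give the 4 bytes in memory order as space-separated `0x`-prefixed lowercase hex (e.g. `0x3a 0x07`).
line 4 (bra): pack op=0xf:7|imm=4:25 = 0x1e000004; little→ 04 00 00 1e

0x04 0x00 0x00 0x1e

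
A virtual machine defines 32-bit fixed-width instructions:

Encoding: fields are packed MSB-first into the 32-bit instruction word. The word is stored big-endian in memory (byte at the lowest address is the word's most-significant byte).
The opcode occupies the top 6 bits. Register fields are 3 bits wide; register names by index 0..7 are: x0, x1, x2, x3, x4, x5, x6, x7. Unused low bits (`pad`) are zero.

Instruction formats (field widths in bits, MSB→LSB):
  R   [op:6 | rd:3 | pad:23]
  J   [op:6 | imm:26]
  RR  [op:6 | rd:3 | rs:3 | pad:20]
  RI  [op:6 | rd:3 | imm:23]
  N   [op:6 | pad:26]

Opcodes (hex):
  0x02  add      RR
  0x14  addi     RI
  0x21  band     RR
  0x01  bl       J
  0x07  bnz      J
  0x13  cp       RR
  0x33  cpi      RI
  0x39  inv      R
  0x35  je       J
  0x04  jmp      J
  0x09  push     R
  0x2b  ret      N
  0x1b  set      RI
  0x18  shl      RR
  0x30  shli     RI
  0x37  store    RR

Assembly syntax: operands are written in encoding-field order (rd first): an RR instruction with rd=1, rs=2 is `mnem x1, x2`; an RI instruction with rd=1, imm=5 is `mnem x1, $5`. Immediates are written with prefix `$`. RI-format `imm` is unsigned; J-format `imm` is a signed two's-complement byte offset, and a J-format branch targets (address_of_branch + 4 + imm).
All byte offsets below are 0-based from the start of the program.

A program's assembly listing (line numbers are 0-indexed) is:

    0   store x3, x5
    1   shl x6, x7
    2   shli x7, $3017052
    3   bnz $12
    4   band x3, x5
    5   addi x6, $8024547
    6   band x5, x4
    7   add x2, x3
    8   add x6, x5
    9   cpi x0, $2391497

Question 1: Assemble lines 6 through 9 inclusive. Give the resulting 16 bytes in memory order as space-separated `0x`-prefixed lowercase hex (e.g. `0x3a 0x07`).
0x86 0xc0 0x00 0x00 0x09 0x30 0x00 0x00 0x0b 0x50 0x00 0x00 0xcc 0x24 0x7d 0xc9

line 6 (band): pack op=0x21:6|rd=5:3|rs=4:3|pad=0:20 = 0x86c00000; big→ 86 c0 00 00
line 7 (add): pack op=0x2:6|rd=2:3|rs=3:3|pad=0:20 = 0x09300000; big→ 09 30 00 00
line 8 (add): pack op=0x2:6|rd=6:3|rs=5:3|pad=0:20 = 0x0b500000; big→ 0b 50 00 00
line 9 (cpi): pack op=0x33:6|rd=0:3|imm=2391497:23 = 0xcc247dc9; big→ cc 24 7d c9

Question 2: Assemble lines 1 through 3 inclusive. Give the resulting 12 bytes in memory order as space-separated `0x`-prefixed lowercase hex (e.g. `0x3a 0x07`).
1. shl fields op=0x18:6|rd=6:3|rs=7:3|pad=0:20 → word 63700000h → 63 70 00 00
2. shli fields op=0x30:6|rd=7:3|imm=3017052:23 → word c3ae095ch → c3 ae 09 5c
3. bnz fields op=0x7:6|imm=12:26 → word 1c00000ch → 1c 00 00 0c

0x63 0x70 0x00 0x00 0xc3 0xae 0x09 0x5c 0x1c 0x00 0x00 0x0c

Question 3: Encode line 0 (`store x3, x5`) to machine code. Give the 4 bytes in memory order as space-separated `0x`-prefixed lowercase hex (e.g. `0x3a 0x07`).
0xdd 0xd0 0x00 0x00

line 0 (store): pack op=0x37:6|rd=3:3|rs=5:3|pad=0:20 = 0xddd00000; big→ dd d0 00 00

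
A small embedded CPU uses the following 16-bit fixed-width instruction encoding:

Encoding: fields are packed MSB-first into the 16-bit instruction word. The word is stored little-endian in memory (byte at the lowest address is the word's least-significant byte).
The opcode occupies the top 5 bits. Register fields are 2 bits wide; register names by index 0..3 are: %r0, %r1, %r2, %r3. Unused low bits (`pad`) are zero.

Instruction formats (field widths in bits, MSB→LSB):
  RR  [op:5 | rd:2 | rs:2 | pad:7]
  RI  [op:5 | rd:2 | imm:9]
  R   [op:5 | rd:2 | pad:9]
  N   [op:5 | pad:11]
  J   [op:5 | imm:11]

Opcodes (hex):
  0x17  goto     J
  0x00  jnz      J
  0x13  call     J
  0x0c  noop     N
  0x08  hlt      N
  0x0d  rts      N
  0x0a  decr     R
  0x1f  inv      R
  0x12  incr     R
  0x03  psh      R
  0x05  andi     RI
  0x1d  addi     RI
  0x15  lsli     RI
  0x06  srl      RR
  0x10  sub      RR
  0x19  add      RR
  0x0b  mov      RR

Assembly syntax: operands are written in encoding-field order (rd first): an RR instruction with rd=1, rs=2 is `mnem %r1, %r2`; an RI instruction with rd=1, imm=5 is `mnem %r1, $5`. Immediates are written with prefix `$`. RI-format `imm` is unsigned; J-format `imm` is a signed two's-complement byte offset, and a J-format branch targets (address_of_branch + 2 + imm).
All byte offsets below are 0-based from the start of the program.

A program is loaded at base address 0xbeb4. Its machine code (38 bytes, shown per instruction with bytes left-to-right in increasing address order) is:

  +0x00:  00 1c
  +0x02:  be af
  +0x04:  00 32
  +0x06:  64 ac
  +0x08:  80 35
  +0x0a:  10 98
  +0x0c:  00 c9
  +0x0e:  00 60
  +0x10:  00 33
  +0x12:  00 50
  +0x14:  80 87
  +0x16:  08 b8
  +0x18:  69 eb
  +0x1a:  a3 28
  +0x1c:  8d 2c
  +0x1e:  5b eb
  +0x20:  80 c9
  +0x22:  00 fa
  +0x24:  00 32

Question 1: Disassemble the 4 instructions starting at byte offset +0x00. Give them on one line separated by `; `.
psh %r2; lsli %r3, $446; srl %r1, %r0; lsli %r2, $100

@+00  little-endian(00 1c) = 0x1c00
  opcode bits[15:11]=0x3: psh/R
  rd: (w>>9)&0x3=0x2 → %r2
@+02  little-endian(be af) = 0xafbe
  opcode bits[15:11]=0x15: lsli/RI
  rd: (w>>9)&0x3=0x3 → %r3
  imm: (w>>0)&0x1ff=0x1be → $446
@+04  little-endian(00 32) = 0x3200
  opcode bits[15:11]=0x6: srl/RR
  rd: (w>>9)&0x3=0x1 → %r1
  rs: (w>>7)&0x3=0x0 → %r0
@+06  little-endian(64 ac) = 0xac64
  opcode bits[15:11]=0x15: lsli/RI
  rd: (w>>9)&0x3=0x2 → %r2
  imm: (w>>0)&0x1ff=0x64 → $100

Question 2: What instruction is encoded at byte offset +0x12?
+0x12: 00 50 ⇒ word 0x5000 (little)
  opcode bits[15:11]=0xa: decr/R
  rd: (w>>9)&0x3=0x0 → %r0

decr %r0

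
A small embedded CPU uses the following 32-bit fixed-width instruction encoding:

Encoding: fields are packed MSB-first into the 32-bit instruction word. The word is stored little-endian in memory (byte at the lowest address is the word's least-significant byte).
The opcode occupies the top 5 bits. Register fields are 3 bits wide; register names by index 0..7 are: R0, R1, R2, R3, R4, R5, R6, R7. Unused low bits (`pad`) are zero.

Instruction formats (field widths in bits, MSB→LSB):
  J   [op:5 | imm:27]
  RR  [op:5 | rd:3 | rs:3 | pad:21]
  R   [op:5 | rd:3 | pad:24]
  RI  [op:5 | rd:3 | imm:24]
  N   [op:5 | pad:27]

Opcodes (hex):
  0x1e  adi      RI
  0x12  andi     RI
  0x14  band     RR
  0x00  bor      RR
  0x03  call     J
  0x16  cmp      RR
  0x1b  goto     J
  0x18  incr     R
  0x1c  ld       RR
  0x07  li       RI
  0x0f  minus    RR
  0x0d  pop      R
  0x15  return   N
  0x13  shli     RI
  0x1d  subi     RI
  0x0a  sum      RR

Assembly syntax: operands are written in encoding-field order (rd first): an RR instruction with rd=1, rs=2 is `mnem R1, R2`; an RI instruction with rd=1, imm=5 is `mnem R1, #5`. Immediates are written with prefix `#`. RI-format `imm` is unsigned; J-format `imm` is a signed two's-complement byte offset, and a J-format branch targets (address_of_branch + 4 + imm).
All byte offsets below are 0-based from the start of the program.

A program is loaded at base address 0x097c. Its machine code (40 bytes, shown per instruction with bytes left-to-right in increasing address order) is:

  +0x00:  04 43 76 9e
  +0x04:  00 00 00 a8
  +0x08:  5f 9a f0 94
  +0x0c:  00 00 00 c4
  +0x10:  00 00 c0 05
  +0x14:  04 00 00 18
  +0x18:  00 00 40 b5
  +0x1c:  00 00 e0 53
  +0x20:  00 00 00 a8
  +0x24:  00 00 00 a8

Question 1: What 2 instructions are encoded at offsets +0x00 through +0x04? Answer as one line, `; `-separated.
shli R6, #7750404; return

@+00  little-endian(04 43 76 9e) = 0x9e764304
  op=0x9e764304>>27=0x13 ⇒ shli (RI)
  [26:24] rd=6 = R6
  [23:0] imm=7750404 = #7750404
@+04  little-endian(00 00 00 a8) = 0xa8000000
  op=0xa8000000>>27=0x15 ⇒ return (N)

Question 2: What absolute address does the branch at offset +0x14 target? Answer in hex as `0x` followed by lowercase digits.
0x0998

@+14  little-endian(04 00 00 18) = 0x18000004
  op=0x18000004>>27=0x3 ⇒ call (J)
  [26:0] imm=4 = #4
  target = base 0x097c + off 0x14 + 4 + imm 4 = 0x0998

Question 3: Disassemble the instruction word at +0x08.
@+08  little-endian(5f 9a f0 94) = 0x94f09a5f
  top 5b → 0x12 → andi [RI]
  rd: (w>>24)&0x7=0x4 → R4
  imm: (w>>0)&0xffffff=0xf09a5f → #15768159

andi R4, #15768159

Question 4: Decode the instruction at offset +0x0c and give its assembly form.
incr R4

+0x0c: 00 00 00 c4 ⇒ word 0xc4000000 (little)
  top 5b → 0x18 → incr [R]
  rd@[26:24]=0x4 ⇒ R4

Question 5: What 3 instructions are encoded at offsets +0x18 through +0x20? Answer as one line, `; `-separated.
@+18  little-endian(00 00 40 b5) = 0xb5400000
  op=0xb5400000>>27=0x16 ⇒ cmp (RR)
  rd: (w>>24)&0x7=0x5 → R5
  rs: (w>>21)&0x7=0x2 → R2
@+1c  little-endian(00 00 e0 53) = 0x53e00000
  op=0x53e00000>>27=0xa ⇒ sum (RR)
  rd: (w>>24)&0x7=0x3 → R3
  rs: (w>>21)&0x7=0x7 → R7
@+20  little-endian(00 00 00 a8) = 0xa8000000
  op=0xa8000000>>27=0x15 ⇒ return (N)

cmp R5, R2; sum R3, R7; return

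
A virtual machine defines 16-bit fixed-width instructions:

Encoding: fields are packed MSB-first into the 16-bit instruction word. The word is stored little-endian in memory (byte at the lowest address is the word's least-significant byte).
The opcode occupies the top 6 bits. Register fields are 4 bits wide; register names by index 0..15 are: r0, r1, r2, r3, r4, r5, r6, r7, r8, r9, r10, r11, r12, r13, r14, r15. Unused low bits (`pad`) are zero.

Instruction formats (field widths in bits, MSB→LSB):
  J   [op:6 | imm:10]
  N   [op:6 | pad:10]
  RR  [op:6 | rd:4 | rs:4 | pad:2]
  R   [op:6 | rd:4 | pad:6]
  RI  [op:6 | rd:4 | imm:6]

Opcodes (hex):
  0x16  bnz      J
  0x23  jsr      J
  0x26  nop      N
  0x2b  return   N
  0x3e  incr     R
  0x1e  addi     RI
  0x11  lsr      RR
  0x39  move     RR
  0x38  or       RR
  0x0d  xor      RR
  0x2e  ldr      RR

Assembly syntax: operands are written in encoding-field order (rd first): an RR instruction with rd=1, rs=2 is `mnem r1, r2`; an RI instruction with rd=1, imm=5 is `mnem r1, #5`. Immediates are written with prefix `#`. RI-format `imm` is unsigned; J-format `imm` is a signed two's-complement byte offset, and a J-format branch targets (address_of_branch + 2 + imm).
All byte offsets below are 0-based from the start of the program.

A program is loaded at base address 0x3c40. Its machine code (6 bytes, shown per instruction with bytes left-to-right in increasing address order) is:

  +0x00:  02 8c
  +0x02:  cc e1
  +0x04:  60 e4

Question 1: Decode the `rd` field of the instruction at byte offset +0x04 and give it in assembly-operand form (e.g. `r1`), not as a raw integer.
@+04  little-endian(60 e4) = 0xe460
  top 6b → 0x39 → move [RR]
  rd@[9:6]=0x1 ⇒ r1
  rs@[5:2]=0x8 ⇒ r8

r1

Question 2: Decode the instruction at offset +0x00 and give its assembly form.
+0x00: 02 8c ⇒ word 0x8c02 (little)
  top 6b → 0x23 → jsr [J]
  [9:0] imm=2 = #2

jsr #2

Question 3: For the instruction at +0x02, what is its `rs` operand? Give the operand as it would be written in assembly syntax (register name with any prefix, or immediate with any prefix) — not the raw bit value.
r3

@+02  little-endian(cc e1) = 0xe1cc
  op=0xe1cc>>10=0x38 ⇒ or (RR)
  rd: (w>>6)&0xf=0x7 → r7
  rs: (w>>2)&0xf=0x3 → r3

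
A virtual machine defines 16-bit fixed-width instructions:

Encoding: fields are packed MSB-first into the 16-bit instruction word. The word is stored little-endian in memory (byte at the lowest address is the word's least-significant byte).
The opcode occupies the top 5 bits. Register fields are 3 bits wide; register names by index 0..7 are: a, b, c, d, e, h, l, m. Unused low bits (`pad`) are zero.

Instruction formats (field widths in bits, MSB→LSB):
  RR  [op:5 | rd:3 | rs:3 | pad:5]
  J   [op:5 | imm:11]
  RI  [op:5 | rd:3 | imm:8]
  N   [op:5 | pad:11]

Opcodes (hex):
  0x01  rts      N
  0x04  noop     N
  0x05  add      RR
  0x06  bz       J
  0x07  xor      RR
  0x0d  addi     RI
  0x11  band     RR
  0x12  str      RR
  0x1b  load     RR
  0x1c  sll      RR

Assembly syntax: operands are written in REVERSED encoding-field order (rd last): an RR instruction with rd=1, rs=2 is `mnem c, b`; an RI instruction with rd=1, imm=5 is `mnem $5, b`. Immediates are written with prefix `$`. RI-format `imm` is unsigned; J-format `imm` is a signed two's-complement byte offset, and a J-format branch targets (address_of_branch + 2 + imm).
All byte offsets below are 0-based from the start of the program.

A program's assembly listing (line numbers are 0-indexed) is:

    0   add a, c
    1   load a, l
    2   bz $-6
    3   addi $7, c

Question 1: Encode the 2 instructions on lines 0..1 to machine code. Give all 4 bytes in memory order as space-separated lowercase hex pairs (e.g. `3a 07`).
0. add fields op=0x5:5|rd=2:3|rs=0:3|pad=0:5 → word 2a00h → 00 2a
1. load fields op=0x1b:5|rd=6:3|rs=0:3|pad=0:5 → word de00h → 00 de

00 2a 00 de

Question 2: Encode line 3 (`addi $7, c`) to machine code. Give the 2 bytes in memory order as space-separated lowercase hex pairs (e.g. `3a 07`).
line 3 (addi): pack op=0xd:5|rd=2:3|imm=7:8 = 0x6a07; little→ 07 6a

07 6a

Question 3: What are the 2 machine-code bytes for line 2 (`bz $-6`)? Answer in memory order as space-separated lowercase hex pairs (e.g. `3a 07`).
line 2 (bz): pack op=0x6:5|imm=-6:11 = 0x37fa; little→ fa 37

fa 37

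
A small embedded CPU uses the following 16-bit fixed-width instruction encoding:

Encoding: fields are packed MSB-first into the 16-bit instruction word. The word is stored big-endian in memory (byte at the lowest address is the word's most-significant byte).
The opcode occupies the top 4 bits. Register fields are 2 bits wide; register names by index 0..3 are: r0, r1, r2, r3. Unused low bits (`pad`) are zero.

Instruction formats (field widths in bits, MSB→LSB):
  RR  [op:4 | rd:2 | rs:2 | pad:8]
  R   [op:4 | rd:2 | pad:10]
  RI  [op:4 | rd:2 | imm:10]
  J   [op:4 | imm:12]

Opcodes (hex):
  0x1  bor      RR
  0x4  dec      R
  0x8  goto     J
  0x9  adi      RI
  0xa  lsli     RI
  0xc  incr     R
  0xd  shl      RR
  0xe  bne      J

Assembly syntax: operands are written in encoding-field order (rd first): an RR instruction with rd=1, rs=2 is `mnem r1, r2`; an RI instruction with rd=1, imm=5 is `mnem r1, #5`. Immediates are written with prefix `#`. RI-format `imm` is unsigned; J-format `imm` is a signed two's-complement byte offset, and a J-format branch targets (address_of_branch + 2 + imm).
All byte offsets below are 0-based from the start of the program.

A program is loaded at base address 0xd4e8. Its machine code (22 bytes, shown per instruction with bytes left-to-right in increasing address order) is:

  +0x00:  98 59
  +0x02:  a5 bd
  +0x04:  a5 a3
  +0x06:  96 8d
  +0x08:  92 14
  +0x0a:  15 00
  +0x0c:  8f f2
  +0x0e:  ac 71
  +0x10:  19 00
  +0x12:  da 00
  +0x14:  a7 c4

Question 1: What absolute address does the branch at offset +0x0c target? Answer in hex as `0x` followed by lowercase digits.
0xd4e8

[0c] 8f f2 → 0x8ff2
  opcode bits[15:12]=0x8: goto/J
  imm: (w>>0)&0xfff=0xff2 (s12→-14) → #-14
  target = base 0xd4e8 + off 0x0c + 2 + imm -14 = 0xd4e8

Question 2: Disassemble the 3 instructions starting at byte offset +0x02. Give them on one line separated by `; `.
@+02  big-endian(a5 bd) = 0xa5bd
  op=0xa5bd>>12=0xa ⇒ lsli (RI)
  rd: (w>>10)&0x3=0x1 → r1
  imm: (w>>0)&0x3ff=0x1bd → #445
@+04  big-endian(a5 a3) = 0xa5a3
  op=0xa5a3>>12=0xa ⇒ lsli (RI)
  rd: (w>>10)&0x3=0x1 → r1
  imm: (w>>0)&0x3ff=0x1a3 → #419
@+06  big-endian(96 8d) = 0x968d
  op=0x968d>>12=0x9 ⇒ adi (RI)
  rd: (w>>10)&0x3=0x1 → r1
  imm: (w>>0)&0x3ff=0x28d → #653

lsli r1, #445; lsli r1, #419; adi r1, #653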